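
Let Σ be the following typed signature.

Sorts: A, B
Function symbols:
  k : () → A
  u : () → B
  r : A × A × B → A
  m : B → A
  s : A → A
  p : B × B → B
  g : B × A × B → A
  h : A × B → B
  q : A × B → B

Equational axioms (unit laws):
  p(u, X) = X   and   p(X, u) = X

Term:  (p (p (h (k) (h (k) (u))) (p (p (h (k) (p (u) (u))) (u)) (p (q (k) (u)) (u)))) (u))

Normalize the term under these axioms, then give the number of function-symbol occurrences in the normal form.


size = 13

1. (p (p (h (k) (h (k) (u))) (p (p (h (k) (p (u) (u))) (u)) (p (q (k) (u)) (u)))) (u))  →  (p (h (k) (h (k) (u))) (p (p (h (k) (p (u) (u))) (u)) (p (q (k) (u)) (u))))
2. (p (h (k) (h (k) (u))) (p (p (h (k) (p (u) (u))) (u)) (p (q (k) (u)) (u))))  →  (p (h (k) (h (k) (u))) (p (h (k) (p (u) (u))) (p (q (k) (u)) (u))))
3. (p (h (k) (h (k) (u))) (p (h (k) (p (u) (u))) (p (q (k) (u)) (u))))  →  (p (h (k) (h (k) (u))) (p (h (k) (u)) (p (q (k) (u)) (u))))
4. (p (h (k) (h (k) (u))) (p (h (k) (u)) (p (q (k) (u)) (u))))  →  (p (h (k) (h (k) (u))) (p (h (k) (u)) (q (k) (u))))
normal form: (p (h (k) (h (k) (u))) (p (h (k) (u)) (q (k) (u))))


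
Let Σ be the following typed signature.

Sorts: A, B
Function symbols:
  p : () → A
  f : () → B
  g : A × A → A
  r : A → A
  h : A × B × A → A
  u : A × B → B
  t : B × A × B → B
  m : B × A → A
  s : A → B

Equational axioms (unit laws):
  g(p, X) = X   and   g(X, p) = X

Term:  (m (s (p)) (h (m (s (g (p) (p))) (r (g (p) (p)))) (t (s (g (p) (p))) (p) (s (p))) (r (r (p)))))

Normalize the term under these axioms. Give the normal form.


1. (m (s (p)) (h (m (s (g (p) (p))) (r (g (p) (p)))) (t (s (g (p) (p))) (p) (s (p))) (r (r (p)))))  →  (m (s (p)) (h (m (s (p)) (r (g (p) (p)))) (t (s (g (p) (p))) (p) (s (p))) (r (r (p)))))
2. (m (s (p)) (h (m (s (p)) (r (g (p) (p)))) (t (s (g (p) (p))) (p) (s (p))) (r (r (p)))))  →  (m (s (p)) (h (m (s (p)) (r (p))) (t (s (g (p) (p))) (p) (s (p))) (r (r (p)))))
3. (m (s (p)) (h (m (s (p)) (r (p))) (t (s (g (p) (p))) (p) (s (p))) (r (r (p)))))  →  (m (s (p)) (h (m (s (p)) (r (p))) (t (s (p)) (p) (s (p))) (r (r (p)))))

normal form = (m (s (p)) (h (m (s (p)) (r (p))) (t (s (p)) (p) (s (p))) (r (r (p)))))


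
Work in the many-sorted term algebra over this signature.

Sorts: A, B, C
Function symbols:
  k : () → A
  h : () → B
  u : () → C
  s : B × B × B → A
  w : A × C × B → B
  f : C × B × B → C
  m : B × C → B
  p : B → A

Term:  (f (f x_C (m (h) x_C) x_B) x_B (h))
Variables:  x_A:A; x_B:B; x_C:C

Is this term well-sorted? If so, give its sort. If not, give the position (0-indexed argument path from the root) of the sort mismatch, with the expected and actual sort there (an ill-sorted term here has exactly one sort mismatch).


    x_C : C
      (h) : B
      x_C : C
    (m (h) x_C) : B
    x_B : B
  (f x_C (m (h) x_C) x_B) : C
  x_B : B
  (h) : B
(f (f x_C (m (h) x_C) x_B) x_B (h)) : C

well-sorted; sort = C


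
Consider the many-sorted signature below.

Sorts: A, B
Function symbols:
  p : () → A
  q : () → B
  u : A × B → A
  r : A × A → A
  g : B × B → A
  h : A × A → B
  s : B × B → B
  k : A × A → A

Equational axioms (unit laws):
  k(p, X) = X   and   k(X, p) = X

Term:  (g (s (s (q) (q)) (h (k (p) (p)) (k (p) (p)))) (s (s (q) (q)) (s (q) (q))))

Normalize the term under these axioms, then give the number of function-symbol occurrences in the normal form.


size = 15

1. (g (s (s (q) (q)) (h (k (p) (p)) (k (p) (p)))) (s (s (q) (q)) (s (q) (q))))  →  (g (s (s (q) (q)) (h (p) (k (p) (p)))) (s (s (q) (q)) (s (q) (q))))
2. (g (s (s (q) (q)) (h (p) (k (p) (p)))) (s (s (q) (q)) (s (q) (q))))  →  (g (s (s (q) (q)) (h (p) (p))) (s (s (q) (q)) (s (q) (q))))
normal form: (g (s (s (q) (q)) (h (p) (p))) (s (s (q) (q)) (s (q) (q))))


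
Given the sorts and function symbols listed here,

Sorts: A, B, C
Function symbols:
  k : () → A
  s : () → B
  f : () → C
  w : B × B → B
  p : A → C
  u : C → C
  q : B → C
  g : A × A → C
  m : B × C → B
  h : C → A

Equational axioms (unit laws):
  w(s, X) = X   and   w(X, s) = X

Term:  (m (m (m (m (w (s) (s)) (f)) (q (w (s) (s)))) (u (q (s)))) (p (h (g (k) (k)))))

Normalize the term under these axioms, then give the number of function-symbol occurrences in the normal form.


size = 16

1. (m (m (m (m (w (s) (s)) (f)) (q (w (s) (s)))) (u (q (s)))) (p (h (g (k) (k)))))  →  (m (m (m (m (s) (f)) (q (w (s) (s)))) (u (q (s)))) (p (h (g (k) (k)))))
2. (m (m (m (m (s) (f)) (q (w (s) (s)))) (u (q (s)))) (p (h (g (k) (k)))))  →  (m (m (m (m (s) (f)) (q (s))) (u (q (s)))) (p (h (g (k) (k)))))
normal form: (m (m (m (m (s) (f)) (q (s))) (u (q (s)))) (p (h (g (k) (k)))))


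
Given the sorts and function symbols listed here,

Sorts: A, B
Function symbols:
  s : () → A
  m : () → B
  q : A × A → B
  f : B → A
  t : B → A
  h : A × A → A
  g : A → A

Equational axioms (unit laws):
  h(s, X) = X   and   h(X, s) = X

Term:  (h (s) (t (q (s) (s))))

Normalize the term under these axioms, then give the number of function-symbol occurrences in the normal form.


1. (h (s) (t (q (s) (s))))  →  (t (q (s) (s)))
normal form: (t (q (s) (s)))

size = 4


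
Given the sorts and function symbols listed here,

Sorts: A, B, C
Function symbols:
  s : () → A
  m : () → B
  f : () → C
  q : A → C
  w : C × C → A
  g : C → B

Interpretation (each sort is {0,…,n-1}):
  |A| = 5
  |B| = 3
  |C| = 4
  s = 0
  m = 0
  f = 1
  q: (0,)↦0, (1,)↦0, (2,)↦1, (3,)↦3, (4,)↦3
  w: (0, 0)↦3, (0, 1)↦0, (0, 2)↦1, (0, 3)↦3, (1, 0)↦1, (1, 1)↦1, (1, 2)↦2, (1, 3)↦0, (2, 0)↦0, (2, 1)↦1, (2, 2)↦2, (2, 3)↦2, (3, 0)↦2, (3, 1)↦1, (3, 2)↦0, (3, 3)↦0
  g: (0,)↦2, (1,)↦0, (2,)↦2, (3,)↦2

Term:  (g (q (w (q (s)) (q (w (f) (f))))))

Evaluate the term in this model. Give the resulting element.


value = 2

  s = 0
  (q (s)) = q(0,) = 0
  f = 1
  f = 1
  (w (f) (f)) = w(1, 1) = 1
  (q (w (f) (f))) = q(1,) = 0
  (w (q (s)) (q (w (f) (f)))) = w(0, 0) = 3
  (q (w (q (s)) (q (w (f) (f))))) = q(3,) = 3
  (g (q (w (q (s)) (q (w (f) (f)))))) = g(3,) = 2


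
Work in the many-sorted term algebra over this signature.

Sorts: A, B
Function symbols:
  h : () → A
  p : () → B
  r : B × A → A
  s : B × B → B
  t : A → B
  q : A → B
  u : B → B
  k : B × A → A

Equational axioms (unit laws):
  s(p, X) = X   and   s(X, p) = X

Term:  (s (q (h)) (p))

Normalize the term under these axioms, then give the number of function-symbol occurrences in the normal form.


size = 2

1. (s (q (h)) (p))  →  (q (h))
normal form: (q (h))


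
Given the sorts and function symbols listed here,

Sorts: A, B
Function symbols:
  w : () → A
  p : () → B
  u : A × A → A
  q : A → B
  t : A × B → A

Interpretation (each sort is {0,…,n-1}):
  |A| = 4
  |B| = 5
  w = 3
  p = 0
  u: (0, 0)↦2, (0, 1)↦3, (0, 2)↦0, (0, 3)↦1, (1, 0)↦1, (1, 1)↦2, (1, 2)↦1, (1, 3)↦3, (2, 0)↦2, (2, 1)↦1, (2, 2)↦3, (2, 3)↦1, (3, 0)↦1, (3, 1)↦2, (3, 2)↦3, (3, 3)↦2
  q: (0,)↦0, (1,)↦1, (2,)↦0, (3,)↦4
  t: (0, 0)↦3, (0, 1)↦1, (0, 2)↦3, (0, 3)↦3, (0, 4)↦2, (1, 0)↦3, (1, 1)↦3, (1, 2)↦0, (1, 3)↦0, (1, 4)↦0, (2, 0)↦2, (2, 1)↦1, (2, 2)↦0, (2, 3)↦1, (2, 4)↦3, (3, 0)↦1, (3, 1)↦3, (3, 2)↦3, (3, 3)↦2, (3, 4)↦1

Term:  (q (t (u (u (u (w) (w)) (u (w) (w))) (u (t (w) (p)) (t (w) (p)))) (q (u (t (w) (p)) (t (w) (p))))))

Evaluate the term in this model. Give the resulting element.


  w = 3
  w = 3
  (u (w) (w)) = u(3, 3) = 2
  w = 3
  w = 3
  (u (w) (w)) = u(3, 3) = 2
  (u (u (w) (w)) (u (w) (w))) = u(2, 2) = 3
  w = 3
  p = 0
  (t (w) (p)) = t(3, 0) = 1
  w = 3
  p = 0
  (t (w) (p)) = t(3, 0) = 1
  (u (t (w) (p)) (t (w) (p))) = u(1, 1) = 2
  (u (u (u (w) (w)) (u (w) (w))) (u (t (w) (p)) (t (w) (p)))) = u(3, 2) = 3
  w = 3
  p = 0
  (t (w) (p)) = t(3, 0) = 1
  w = 3
  p = 0
  (t (w) (p)) = t(3, 0) = 1
  (u (t (w) (p)) (t (w) (p))) = u(1, 1) = 2
  (q (u (t (w) (p)) (t (w) (p)))) = q(2,) = 0
  (t (u (u (u (w) (w)) (u (w) (w))) (u (t (w) (p)) (t (w) (p)))) (q (u (t (w) (p)) (t (w) (p))))) = t(3, 0) = 1
  (q (t (u (u (u (w) (w)) (u (w) (w))) (u (t (w) (p)) (t (w) (p)))) (q (u (t (w) (p)) (t (w) (p)))))) = q(1,) = 1

value = 1


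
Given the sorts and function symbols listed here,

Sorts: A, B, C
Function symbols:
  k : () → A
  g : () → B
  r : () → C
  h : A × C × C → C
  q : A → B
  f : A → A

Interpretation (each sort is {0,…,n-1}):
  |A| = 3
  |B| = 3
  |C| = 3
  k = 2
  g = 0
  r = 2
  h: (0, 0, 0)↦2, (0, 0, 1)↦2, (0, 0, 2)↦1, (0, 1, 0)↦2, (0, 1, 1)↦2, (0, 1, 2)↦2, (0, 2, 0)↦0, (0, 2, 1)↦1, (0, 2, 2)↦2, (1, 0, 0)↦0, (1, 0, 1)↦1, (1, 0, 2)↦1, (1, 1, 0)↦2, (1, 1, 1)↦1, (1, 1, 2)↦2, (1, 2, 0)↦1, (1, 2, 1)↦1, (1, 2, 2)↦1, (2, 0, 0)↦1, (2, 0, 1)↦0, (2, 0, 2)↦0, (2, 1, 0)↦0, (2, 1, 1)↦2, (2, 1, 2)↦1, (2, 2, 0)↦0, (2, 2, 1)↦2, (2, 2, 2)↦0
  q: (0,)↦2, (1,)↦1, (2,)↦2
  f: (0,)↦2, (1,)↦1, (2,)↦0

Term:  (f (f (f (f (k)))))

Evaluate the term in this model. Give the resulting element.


value = 2

  k = 2
  (f (k)) = f(2,) = 0
  (f (f (k))) = f(0,) = 2
  (f (f (f (k)))) = f(2,) = 0
  (f (f (f (f (k))))) = f(0,) = 2


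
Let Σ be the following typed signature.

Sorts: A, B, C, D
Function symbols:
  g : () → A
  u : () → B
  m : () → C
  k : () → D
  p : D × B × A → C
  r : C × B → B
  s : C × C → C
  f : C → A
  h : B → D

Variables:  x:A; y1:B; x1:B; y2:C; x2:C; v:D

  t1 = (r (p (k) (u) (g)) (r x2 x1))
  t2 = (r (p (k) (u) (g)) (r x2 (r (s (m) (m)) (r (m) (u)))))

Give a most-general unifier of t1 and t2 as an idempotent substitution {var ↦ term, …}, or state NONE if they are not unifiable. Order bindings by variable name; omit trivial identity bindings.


{x1 ↦ (r (s (m) (m)) (r (m) (u)))}


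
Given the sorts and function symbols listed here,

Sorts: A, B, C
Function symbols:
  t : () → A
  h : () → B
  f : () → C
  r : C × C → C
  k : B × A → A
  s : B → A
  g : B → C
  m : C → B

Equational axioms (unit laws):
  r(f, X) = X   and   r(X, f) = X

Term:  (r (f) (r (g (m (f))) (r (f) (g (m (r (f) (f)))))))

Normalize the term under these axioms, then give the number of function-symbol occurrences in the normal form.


size = 7

1. (r (f) (r (g (m (f))) (r (f) (g (m (r (f) (f)))))))  →  (r (g (m (f))) (r (f) (g (m (r (f) (f))))))
2. (r (g (m (f))) (r (f) (g (m (r (f) (f))))))  →  (r (g (m (f))) (g (m (r (f) (f)))))
3. (r (g (m (f))) (g (m (r (f) (f)))))  →  (r (g (m (f))) (g (m (f))))
normal form: (r (g (m (f))) (g (m (f))))


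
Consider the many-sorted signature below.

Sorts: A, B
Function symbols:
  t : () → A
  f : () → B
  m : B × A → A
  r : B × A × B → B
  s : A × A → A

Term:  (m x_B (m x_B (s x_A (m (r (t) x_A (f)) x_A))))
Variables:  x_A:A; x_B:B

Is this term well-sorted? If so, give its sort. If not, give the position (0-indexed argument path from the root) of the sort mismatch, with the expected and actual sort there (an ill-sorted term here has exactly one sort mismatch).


  x_B : B
    x_B : B
      x_A : A
          (t) : A
          x_A : A
          (f) : B
        (r (t) x_A (f)) : ✗ arg 0 at [1, 1, 1, 0, 0] has sort A, expected B
        x_A : A

ill-sorted at position [1, 1, 1, 0, 0]: expected B, got A


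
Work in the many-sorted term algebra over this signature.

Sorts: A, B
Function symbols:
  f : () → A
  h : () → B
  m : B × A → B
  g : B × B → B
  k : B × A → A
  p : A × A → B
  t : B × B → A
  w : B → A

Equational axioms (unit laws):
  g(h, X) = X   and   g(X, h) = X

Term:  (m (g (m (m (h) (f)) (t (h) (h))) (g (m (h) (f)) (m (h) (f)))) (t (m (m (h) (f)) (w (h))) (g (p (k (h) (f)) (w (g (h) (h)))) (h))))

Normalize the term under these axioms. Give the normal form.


normal form = (m (g (m (m (h) (f)) (t (h) (h))) (g (m (h) (f)) (m (h) (f)))) (t (m (m (h) (f)) (w (h))) (p (k (h) (f)) (w (h)))))

1. (m (g (m (m (h) (f)) (t (h) (h))) (g (m (h) (f)) (m (h) (f)))) (t (m (m (h) (f)) (w (h))) (g (p (k (h) (f)) (w (g (h) (h)))) (h))))  →  (m (g (m (m (h) (f)) (t (h) (h))) (g (m (h) (f)) (m (h) (f)))) (t (m (m (h) (f)) (w (h))) (p (k (h) (f)) (w (g (h) (h))))))
2. (m (g (m (m (h) (f)) (t (h) (h))) (g (m (h) (f)) (m (h) (f)))) (t (m (m (h) (f)) (w (h))) (p (k (h) (f)) (w (g (h) (h))))))  →  (m (g (m (m (h) (f)) (t (h) (h))) (g (m (h) (f)) (m (h) (f)))) (t (m (m (h) (f)) (w (h))) (p (k (h) (f)) (w (h)))))


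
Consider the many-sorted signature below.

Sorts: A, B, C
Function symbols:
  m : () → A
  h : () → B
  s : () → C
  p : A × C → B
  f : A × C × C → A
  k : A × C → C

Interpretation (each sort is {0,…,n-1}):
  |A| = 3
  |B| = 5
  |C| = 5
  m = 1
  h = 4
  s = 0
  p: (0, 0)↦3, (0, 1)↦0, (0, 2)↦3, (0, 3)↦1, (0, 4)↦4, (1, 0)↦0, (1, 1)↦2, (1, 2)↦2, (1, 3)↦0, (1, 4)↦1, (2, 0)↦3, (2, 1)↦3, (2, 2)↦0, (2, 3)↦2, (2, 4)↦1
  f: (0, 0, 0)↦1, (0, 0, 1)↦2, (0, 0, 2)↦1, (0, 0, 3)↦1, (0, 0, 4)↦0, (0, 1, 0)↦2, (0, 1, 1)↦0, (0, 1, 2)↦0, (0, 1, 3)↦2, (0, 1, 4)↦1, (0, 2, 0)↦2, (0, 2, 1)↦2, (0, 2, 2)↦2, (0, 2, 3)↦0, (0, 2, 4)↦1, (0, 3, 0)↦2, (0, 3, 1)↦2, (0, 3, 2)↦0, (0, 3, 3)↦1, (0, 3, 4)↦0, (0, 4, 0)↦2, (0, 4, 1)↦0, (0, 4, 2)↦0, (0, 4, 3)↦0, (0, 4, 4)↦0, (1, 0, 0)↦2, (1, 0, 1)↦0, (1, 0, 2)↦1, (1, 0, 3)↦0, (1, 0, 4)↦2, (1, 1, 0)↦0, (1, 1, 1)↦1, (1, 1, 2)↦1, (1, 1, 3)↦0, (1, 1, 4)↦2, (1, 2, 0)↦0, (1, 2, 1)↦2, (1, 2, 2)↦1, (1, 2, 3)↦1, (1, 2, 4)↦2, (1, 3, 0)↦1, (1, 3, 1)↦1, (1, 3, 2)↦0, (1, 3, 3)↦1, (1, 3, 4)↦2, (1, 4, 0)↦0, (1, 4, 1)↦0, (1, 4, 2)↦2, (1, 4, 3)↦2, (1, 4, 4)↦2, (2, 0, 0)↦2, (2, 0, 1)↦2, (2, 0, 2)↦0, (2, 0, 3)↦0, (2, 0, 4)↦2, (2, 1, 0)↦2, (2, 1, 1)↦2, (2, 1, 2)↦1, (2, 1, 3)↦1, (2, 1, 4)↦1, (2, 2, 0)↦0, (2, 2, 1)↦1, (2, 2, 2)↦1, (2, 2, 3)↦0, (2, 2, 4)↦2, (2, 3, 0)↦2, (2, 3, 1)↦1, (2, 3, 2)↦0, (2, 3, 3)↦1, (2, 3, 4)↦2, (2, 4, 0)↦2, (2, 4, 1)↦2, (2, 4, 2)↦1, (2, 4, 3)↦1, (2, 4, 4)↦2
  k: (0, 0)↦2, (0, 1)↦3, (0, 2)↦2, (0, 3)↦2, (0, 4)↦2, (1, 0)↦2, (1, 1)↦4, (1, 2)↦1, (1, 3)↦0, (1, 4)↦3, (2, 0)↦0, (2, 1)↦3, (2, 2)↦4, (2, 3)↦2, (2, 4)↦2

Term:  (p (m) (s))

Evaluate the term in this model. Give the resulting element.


  m = 1
  s = 0
  (p (m) (s)) = p(1, 0) = 0

value = 0


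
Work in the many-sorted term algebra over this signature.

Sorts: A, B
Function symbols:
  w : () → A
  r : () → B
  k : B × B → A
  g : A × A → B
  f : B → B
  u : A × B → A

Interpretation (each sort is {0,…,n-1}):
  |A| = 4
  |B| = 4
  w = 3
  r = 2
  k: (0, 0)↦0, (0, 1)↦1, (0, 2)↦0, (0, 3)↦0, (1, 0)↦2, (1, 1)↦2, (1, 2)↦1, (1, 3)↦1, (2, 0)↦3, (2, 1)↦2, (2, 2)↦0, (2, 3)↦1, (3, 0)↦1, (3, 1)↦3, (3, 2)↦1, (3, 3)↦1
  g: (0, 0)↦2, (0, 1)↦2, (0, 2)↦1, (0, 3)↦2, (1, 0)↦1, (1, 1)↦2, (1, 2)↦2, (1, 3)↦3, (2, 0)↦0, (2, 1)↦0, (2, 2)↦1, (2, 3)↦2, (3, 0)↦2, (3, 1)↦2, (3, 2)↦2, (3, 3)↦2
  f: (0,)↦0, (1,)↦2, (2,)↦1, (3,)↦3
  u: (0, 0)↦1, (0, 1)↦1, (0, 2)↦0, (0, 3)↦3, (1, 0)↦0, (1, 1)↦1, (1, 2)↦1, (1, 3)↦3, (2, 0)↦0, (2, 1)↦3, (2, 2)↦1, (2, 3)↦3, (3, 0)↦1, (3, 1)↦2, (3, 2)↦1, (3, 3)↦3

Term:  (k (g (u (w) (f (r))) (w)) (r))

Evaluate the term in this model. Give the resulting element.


  w = 3
  r = 2
  (f (r)) = f(2,) = 1
  (u (w) (f (r))) = u(3, 1) = 2
  w = 3
  (g (u (w) (f (r))) (w)) = g(2, 3) = 2
  r = 2
  (k (g (u (w) (f (r))) (w)) (r)) = k(2, 2) = 0

value = 0


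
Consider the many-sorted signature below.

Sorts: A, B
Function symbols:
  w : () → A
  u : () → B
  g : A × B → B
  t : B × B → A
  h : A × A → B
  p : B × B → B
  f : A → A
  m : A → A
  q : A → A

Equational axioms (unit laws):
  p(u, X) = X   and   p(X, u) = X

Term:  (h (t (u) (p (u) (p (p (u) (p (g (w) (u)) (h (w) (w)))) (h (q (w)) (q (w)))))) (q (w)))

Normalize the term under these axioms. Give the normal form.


1. (h (t (u) (p (u) (p (p (u) (p (g (w) (u)) (h (w) (w)))) (h (q (w)) (q (w)))))) (q (w)))  →  (h (t (u) (p (p (u) (p (g (w) (u)) (h (w) (w)))) (h (q (w)) (q (w))))) (q (w)))
2. (h (t (u) (p (p (u) (p (g (w) (u)) (h (w) (w)))) (h (q (w)) (q (w))))) (q (w)))  →  (h (t (u) (p (p (g (w) (u)) (h (w) (w))) (h (q (w)) (q (w))))) (q (w)))

normal form = (h (t (u) (p (p (g (w) (u)) (h (w) (w))) (h (q (w)) (q (w))))) (q (w)))


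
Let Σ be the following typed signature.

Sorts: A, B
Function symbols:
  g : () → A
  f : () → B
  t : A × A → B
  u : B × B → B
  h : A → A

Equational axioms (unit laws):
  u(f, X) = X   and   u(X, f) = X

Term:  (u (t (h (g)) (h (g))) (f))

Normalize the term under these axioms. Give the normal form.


normal form = (t (h (g)) (h (g)))

1. (u (t (h (g)) (h (g))) (f))  →  (t (h (g)) (h (g)))


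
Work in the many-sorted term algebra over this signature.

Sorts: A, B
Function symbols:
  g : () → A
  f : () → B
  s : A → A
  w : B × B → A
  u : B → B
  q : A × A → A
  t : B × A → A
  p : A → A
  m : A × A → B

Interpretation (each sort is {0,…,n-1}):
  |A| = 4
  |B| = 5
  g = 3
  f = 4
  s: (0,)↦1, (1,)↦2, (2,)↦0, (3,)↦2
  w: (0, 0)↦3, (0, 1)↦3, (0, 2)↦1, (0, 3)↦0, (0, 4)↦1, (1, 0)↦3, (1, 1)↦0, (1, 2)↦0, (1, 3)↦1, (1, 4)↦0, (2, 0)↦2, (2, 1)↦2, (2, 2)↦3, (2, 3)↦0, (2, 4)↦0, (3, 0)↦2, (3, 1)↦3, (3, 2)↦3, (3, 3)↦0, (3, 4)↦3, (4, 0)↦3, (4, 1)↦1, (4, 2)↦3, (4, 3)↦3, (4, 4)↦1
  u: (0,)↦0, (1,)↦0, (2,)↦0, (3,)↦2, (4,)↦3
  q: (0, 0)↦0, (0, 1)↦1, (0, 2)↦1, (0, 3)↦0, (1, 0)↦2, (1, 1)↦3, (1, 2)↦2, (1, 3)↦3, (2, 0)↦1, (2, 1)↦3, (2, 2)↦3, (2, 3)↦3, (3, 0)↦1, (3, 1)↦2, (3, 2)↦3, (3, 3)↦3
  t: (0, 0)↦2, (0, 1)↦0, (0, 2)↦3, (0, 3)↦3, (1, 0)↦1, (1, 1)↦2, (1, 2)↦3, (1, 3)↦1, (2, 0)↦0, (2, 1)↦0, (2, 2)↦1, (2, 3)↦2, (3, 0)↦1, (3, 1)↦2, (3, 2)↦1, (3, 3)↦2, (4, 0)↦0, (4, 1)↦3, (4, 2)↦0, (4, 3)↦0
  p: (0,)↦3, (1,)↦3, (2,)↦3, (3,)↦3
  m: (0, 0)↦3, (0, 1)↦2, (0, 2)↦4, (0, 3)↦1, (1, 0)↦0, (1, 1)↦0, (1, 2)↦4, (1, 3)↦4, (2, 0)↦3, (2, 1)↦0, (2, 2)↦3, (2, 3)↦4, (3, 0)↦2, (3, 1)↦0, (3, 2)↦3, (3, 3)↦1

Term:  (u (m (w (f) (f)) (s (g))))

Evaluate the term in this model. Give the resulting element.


value = 3

  f = 4
  f = 4
  (w (f) (f)) = w(4, 4) = 1
  g = 3
  (s (g)) = s(3,) = 2
  (m (w (f) (f)) (s (g))) = m(1, 2) = 4
  (u (m (w (f) (f)) (s (g)))) = u(4,) = 3


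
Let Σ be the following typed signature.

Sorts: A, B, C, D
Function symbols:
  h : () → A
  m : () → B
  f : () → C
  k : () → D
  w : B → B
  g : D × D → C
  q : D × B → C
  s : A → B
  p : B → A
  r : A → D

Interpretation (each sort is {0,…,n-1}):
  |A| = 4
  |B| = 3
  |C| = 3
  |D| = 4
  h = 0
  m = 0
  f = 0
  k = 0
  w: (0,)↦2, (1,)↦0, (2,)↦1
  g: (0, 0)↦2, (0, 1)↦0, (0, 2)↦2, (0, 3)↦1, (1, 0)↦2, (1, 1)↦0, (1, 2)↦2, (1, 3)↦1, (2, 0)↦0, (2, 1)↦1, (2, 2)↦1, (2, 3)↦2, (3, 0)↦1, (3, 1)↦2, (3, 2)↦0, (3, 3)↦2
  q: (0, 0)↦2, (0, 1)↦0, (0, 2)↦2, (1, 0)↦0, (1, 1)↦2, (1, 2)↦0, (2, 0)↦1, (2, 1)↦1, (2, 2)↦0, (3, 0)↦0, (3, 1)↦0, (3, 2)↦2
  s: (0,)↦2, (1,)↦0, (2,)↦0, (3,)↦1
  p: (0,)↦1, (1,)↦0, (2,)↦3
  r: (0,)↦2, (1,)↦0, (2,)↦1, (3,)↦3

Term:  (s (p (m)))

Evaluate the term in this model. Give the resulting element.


value = 0

  m = 0
  (p (m)) = p(0,) = 1
  (s (p (m))) = s(1,) = 0


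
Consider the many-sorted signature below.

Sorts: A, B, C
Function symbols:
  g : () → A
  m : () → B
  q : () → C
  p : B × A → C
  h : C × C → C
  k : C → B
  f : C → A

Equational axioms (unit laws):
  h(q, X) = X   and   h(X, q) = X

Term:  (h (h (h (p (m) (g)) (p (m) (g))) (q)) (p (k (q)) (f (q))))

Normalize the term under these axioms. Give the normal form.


normal form = (h (h (p (m) (g)) (p (m) (g))) (p (k (q)) (f (q))))

1. (h (h (h (p (m) (g)) (p (m) (g))) (q)) (p (k (q)) (f (q))))  →  (h (h (p (m) (g)) (p (m) (g))) (p (k (q)) (f (q))))


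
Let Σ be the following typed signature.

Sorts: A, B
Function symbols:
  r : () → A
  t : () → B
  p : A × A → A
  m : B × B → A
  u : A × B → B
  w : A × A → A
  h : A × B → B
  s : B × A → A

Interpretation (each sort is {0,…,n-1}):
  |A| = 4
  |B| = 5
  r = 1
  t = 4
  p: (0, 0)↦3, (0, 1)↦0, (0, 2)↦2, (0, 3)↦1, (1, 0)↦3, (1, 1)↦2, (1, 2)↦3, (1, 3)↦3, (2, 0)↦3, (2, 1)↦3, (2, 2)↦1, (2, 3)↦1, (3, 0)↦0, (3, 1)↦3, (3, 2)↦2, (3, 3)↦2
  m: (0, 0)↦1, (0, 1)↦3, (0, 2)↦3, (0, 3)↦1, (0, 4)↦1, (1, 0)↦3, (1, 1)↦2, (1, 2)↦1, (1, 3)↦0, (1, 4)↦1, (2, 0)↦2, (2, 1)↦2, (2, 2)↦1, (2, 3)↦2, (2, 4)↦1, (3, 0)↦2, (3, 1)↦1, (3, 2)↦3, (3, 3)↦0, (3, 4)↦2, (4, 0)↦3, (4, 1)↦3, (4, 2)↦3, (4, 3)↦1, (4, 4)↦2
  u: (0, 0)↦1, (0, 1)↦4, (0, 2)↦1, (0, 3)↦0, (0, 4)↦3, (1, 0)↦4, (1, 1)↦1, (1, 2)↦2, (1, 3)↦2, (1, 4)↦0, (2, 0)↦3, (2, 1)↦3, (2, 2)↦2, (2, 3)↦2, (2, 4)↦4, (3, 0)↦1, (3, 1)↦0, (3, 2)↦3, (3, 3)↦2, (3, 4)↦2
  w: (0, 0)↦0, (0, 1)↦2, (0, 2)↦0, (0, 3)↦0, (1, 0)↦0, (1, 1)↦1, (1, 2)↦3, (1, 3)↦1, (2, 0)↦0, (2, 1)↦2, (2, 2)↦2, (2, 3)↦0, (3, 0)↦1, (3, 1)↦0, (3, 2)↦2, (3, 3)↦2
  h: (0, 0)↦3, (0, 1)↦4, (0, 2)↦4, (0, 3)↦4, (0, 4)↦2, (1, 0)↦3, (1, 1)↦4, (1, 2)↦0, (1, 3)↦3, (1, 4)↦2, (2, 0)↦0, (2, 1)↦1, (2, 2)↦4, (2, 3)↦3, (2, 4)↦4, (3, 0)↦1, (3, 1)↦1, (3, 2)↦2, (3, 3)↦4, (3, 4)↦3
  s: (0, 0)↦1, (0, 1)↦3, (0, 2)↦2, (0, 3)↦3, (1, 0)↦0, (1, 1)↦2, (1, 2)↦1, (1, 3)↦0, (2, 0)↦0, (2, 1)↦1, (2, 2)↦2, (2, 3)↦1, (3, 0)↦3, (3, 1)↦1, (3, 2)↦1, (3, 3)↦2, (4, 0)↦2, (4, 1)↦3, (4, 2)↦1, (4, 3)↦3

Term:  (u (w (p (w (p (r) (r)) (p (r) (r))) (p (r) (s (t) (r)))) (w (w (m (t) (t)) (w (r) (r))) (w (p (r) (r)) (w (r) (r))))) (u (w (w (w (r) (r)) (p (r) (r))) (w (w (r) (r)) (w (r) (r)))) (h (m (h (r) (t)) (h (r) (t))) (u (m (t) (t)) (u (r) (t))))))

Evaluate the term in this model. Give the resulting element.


  r = 1
  r = 1
  (p (r) (r)) = p(1, 1) = 2
  r = 1
  r = 1
  (p (r) (r)) = p(1, 1) = 2
  (w (p (r) (r)) (p (r) (r))) = w(2, 2) = 2
  r = 1
  t = 4
  r = 1
  (s (t) (r)) = s(4, 1) = 3
  (p (r) (s (t) (r))) = p(1, 3) = 3
  (p (w (p (r) (r)) (p (r) (r))) (p (r) (s (t) (r)))) = p(2, 3) = 1
  t = 4
  t = 4
  (m (t) (t)) = m(4, 4) = 2
  r = 1
  r = 1
  (w (r) (r)) = w(1, 1) = 1
  (w (m (t) (t)) (w (r) (r))) = w(2, 1) = 2
  r = 1
  r = 1
  (p (r) (r)) = p(1, 1) = 2
  r = 1
  r = 1
  (w (r) (r)) = w(1, 1) = 1
  (w (p (r) (r)) (w (r) (r))) = w(2, 1) = 2
  (w (w (m (t) (t)) (w (r) (r))) (w (p (r) (r)) (w (r) (r)))) = w(2, 2) = 2
  (w (p (w (p (r) (r)) (p (r) (r))) (p (r) (s (t) (r)))) (w (w (m (t) (t)) (w (r) (r))) (w (p (r) (r)) (w (r) (r))))) = w(1, 2) = 3
  r = 1
  r = 1
  (w (r) (r)) = w(1, 1) = 1
  r = 1
  r = 1
  (p (r) (r)) = p(1, 1) = 2
  (w (w (r) (r)) (p (r) (r))) = w(1, 2) = 3
  r = 1
  r = 1
  (w (r) (r)) = w(1, 1) = 1
  r = 1
  r = 1
  (w (r) (r)) = w(1, 1) = 1
  (w (w (r) (r)) (w (r) (r))) = w(1, 1) = 1
  (w (w (w (r) (r)) (p (r) (r))) (w (w (r) (r)) (w (r) (r)))) = w(3, 1) = 0
  r = 1
  t = 4
  (h (r) (t)) = h(1, 4) = 2
  r = 1
  t = 4
  (h (r) (t)) = h(1, 4) = 2
  (m (h (r) (t)) (h (r) (t))) = m(2, 2) = 1
  t = 4
  t = 4
  (m (t) (t)) = m(4, 4) = 2
  r = 1
  t = 4
  (u (r) (t)) = u(1, 4) = 0
  (u (m (t) (t)) (u (r) (t))) = u(2, 0) = 3
  (h (m (h (r) (t)) (h (r) (t))) (u (m (t) (t)) (u (r) (t)))) = h(1, 3) = 3
  (u (w (w (w (r) (r)) (p (r) (r))) (w (w (r) (r)) (w (r) (r)))) (h (m (h (r) (t)) (h (r) (t))) (u (m (t) (t)) (u (r) (t))))) = u(0, 3) = 0
  (u (w (p (w (p (r) (r)) (p (r) (r))) (p (r) (s (t) (r)))) (w (w (m (t) (t)) (w (r) (r))) (w (p (r) (r)) (w (r) (r))))) (u (w (w (w (r) (r)) (p (r) (r))) (w (w (r) (r)) (w (r) (r)))) (h (m (h (r) (t)) (h (r) (t))) (u (m (t) (t)) (u (r) (t)))))) = u(3, 0) = 1

value = 1


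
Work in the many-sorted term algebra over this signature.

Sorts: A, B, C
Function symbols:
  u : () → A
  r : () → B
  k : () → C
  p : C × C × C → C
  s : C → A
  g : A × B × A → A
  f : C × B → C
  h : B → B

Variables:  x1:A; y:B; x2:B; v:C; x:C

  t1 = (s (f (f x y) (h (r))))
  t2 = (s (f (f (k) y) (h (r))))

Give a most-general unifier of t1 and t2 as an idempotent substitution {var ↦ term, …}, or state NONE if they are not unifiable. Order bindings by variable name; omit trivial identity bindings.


{x ↦ (k)}


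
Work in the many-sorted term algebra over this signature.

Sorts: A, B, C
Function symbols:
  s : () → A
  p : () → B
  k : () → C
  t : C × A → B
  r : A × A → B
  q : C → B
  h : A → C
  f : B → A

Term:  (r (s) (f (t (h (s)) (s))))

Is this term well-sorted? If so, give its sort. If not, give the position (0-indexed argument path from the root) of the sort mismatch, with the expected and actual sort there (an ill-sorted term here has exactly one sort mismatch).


  (s) : A
        (s) : A
      (h (s)) : C
      (s) : A
    (t (h (s)) (s)) : B
  (f (t (h (s)) (s))) : A
(r (s) (f (t (h (s)) (s)))) : B

well-sorted; sort = B


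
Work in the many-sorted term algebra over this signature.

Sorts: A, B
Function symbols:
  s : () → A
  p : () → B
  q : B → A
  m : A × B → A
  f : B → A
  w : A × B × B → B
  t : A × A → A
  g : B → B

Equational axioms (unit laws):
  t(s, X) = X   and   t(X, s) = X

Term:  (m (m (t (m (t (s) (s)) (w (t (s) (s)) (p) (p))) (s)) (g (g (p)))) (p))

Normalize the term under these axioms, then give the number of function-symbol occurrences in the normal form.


size = 12

1. (m (m (t (m (t (s) (s)) (w (t (s) (s)) (p) (p))) (s)) (g (g (p)))) (p))  →  (m (m (m (t (s) (s)) (w (t (s) (s)) (p) (p))) (g (g (p)))) (p))
2. (m (m (m (t (s) (s)) (w (t (s) (s)) (p) (p))) (g (g (p)))) (p))  →  (m (m (m (s) (w (t (s) (s)) (p) (p))) (g (g (p)))) (p))
3. (m (m (m (s) (w (t (s) (s)) (p) (p))) (g (g (p)))) (p))  →  (m (m (m (s) (w (s) (p) (p))) (g (g (p)))) (p))
normal form: (m (m (m (s) (w (s) (p) (p))) (g (g (p)))) (p))


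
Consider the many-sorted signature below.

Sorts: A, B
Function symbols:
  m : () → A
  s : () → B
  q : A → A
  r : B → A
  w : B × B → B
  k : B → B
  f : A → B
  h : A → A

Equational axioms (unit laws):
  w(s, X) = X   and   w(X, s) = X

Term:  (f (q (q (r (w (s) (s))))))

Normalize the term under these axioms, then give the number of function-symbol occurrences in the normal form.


size = 5

1. (f (q (q (r (w (s) (s))))))  →  (f (q (q (r (s)))))
normal form: (f (q (q (r (s)))))


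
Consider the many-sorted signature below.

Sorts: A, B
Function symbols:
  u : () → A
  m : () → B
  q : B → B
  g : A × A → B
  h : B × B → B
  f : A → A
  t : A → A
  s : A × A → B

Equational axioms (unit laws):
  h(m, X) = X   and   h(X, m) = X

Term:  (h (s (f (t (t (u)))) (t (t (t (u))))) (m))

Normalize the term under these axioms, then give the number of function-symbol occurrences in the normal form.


1. (h (s (f (t (t (u)))) (t (t (t (u))))) (m))  →  (s (f (t (t (u)))) (t (t (t (u)))))
normal form: (s (f (t (t (u)))) (t (t (t (u)))))

size = 9


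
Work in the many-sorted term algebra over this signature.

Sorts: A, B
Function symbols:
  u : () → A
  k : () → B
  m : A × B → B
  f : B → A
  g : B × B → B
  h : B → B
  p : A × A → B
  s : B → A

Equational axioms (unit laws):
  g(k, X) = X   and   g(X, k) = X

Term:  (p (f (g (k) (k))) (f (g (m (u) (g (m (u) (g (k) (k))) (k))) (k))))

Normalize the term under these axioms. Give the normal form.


1. (p (f (g (k) (k))) (f (g (m (u) (g (m (u) (g (k) (k))) (k))) (k))))  →  (p (f (k)) (f (g (m (u) (g (m (u) (g (k) (k))) (k))) (k))))
2. (p (f (k)) (f (g (m (u) (g (m (u) (g (k) (k))) (k))) (k))))  →  (p (f (k)) (f (m (u) (g (m (u) (g (k) (k))) (k)))))
3. (p (f (k)) (f (m (u) (g (m (u) (g (k) (k))) (k)))))  →  (p (f (k)) (f (m (u) (m (u) (g (k) (k))))))
4. (p (f (k)) (f (m (u) (m (u) (g (k) (k))))))  →  (p (f (k)) (f (m (u) (m (u) (k)))))

normal form = (p (f (k)) (f (m (u) (m (u) (k)))))


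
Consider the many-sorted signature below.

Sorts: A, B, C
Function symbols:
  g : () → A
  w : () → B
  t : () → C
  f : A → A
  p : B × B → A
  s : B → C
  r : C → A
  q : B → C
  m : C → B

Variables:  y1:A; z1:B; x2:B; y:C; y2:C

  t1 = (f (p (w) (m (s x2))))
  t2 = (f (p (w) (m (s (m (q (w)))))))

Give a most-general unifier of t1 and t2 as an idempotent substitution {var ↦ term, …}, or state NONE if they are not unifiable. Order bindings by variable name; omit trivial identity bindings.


{x2 ↦ (m (q (w)))}


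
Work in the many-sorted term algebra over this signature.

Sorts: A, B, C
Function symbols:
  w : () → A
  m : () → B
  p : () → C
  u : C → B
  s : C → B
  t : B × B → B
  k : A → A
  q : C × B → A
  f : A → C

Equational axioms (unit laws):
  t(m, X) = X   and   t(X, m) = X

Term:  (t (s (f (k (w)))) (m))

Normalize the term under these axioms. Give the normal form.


1. (t (s (f (k (w)))) (m))  →  (s (f (k (w))))

normal form = (s (f (k (w))))


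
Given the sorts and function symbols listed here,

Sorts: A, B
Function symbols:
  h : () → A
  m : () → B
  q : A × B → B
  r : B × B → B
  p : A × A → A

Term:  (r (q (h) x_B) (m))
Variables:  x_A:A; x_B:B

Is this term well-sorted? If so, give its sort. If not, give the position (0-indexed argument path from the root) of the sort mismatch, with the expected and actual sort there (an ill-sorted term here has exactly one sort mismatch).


    (h) : A
    x_B : B
  (q (h) x_B) : B
  (m) : B
(r (q (h) x_B) (m)) : B

well-sorted; sort = B


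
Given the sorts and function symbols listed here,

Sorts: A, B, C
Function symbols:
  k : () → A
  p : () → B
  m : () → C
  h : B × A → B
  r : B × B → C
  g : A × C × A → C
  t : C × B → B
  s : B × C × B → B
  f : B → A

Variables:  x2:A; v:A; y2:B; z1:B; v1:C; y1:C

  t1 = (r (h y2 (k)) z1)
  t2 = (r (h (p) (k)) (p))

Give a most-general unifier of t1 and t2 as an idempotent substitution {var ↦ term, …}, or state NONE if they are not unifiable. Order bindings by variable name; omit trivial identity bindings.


{y2 ↦ (p), z1 ↦ (p)}


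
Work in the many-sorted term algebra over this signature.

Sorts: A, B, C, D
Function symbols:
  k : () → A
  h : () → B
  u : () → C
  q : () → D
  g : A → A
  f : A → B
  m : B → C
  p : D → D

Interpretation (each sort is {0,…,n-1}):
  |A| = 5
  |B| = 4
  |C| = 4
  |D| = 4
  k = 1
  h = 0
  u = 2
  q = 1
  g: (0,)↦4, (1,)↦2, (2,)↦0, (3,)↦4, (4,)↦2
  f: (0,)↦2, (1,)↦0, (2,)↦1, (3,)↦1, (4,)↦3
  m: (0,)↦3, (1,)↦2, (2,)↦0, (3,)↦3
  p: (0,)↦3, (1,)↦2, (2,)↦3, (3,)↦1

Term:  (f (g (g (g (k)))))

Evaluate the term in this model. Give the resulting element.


  k = 1
  (g (k)) = g(1,) = 2
  (g (g (k))) = g(2,) = 0
  (g (g (g (k)))) = g(0,) = 4
  (f (g (g (g (k))))) = f(4,) = 3

value = 3


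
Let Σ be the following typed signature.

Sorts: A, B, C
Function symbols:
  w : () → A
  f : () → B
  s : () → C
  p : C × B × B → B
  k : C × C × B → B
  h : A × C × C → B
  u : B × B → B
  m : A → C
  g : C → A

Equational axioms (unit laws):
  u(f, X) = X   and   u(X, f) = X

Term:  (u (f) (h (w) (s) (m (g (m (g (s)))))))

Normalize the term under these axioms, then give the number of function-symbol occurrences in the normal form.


size = 8

1. (u (f) (h (w) (s) (m (g (m (g (s)))))))  →  (h (w) (s) (m (g (m (g (s))))))
normal form: (h (w) (s) (m (g (m (g (s))))))


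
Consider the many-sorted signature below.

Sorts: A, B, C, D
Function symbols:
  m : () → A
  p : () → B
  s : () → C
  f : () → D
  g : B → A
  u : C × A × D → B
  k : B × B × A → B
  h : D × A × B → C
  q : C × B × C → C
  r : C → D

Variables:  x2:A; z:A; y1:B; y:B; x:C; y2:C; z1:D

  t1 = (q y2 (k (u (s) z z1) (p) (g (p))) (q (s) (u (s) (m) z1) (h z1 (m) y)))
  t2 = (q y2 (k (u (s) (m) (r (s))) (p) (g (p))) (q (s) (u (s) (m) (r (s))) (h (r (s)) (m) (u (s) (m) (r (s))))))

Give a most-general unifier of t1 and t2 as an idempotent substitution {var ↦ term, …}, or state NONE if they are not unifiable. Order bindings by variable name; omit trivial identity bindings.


{y ↦ (u (s) (m) (r (s))), z ↦ (m), z1 ↦ (r (s))}


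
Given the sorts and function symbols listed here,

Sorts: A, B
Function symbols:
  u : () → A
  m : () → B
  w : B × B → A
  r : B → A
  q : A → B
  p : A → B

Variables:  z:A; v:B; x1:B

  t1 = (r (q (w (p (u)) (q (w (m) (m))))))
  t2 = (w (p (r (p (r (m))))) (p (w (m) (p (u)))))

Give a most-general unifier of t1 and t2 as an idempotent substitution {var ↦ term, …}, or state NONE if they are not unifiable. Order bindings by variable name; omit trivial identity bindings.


head clash or occurs-check failure — not unifiable

NONE (not unifiable)


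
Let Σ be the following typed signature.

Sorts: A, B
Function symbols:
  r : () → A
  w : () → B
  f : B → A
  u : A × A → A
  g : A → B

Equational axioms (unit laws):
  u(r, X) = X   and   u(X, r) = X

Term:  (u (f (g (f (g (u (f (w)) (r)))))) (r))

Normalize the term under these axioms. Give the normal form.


1. (u (f (g (f (g (u (f (w)) (r)))))) (r))  →  (f (g (f (g (u (f (w)) (r))))))
2. (f (g (f (g (u (f (w)) (r))))))  →  (f (g (f (g (f (w))))))

normal form = (f (g (f (g (f (w))))))


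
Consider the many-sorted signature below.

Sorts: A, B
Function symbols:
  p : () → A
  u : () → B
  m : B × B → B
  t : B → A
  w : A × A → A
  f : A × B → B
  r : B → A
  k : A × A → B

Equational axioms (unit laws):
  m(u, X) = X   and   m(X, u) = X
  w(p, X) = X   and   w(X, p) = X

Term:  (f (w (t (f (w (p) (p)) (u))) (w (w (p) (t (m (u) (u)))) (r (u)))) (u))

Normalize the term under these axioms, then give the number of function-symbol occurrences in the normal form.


1. (f (w (t (f (w (p) (p)) (u))) (w (w (p) (t (m (u) (u)))) (r (u)))) (u))  →  (f (w (t (f (p) (u))) (w (w (p) (t (m (u) (u)))) (r (u)))) (u))
2. (f (w (t (f (p) (u))) (w (w (p) (t (m (u) (u)))) (r (u)))) (u))  →  (f (w (t (f (p) (u))) (w (t (m (u) (u))) (r (u)))) (u))
3. (f (w (t (f (p) (u))) (w (t (m (u) (u))) (r (u)))) (u))  →  (f (w (t (f (p) (u))) (w (t (u)) (r (u)))) (u))
normal form: (f (w (t (f (p) (u))) (w (t (u)) (r (u)))) (u))

size = 12


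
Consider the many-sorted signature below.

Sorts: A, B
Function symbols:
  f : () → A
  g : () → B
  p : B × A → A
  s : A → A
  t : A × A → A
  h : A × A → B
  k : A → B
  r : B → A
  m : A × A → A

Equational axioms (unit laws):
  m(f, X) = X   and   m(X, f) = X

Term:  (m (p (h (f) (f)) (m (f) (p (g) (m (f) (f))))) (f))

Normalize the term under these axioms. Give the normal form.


normal form = (p (h (f) (f)) (p (g) (f)))

1. (m (p (h (f) (f)) (m (f) (p (g) (m (f) (f))))) (f))  →  (p (h (f) (f)) (m (f) (p (g) (m (f) (f)))))
2. (p (h (f) (f)) (m (f) (p (g) (m (f) (f)))))  →  (p (h (f) (f)) (p (g) (m (f) (f))))
3. (p (h (f) (f)) (p (g) (m (f) (f))))  →  (p (h (f) (f)) (p (g) (f)))


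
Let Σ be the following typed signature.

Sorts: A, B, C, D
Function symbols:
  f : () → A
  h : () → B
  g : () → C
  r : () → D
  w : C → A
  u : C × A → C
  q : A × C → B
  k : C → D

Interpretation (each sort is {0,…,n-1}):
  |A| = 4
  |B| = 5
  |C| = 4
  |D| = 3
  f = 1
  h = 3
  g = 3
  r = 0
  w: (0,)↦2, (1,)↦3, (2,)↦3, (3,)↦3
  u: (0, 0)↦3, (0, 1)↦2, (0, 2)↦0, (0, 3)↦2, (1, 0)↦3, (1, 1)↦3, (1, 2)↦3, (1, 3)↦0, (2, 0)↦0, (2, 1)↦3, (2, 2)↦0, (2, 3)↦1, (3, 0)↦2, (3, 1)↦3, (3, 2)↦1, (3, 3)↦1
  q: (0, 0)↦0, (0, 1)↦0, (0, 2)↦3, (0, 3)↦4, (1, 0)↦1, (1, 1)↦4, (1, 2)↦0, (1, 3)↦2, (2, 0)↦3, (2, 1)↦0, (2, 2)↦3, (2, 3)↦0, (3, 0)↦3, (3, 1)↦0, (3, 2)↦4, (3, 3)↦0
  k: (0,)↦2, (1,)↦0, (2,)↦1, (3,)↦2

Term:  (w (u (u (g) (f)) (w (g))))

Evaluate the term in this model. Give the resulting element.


value = 3

  g = 3
  f = 1
  (u (g) (f)) = u(3, 1) = 3
  g = 3
  (w (g)) = w(3,) = 3
  (u (u (g) (f)) (w (g))) = u(3, 3) = 1
  (w (u (u (g) (f)) (w (g)))) = w(1,) = 3


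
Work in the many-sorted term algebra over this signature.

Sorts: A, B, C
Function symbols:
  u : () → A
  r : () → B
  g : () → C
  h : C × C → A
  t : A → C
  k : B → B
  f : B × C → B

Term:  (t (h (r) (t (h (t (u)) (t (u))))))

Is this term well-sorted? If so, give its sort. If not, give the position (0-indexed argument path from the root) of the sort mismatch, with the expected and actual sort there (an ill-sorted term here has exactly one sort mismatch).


ill-sorted at position [0, 0]: expected C, got B

    (r) : B
          (u) : A
        (t (u)) : C
          (u) : A
        (t (u)) : C
      (h (t (u)) (t (u))) : A
    (t (h (t (u)) (t (u)))) : C
  (h (r) (t (h (t (u)) (t (u))))) : ✗ arg 0 at [0, 0] has sort B, expected C


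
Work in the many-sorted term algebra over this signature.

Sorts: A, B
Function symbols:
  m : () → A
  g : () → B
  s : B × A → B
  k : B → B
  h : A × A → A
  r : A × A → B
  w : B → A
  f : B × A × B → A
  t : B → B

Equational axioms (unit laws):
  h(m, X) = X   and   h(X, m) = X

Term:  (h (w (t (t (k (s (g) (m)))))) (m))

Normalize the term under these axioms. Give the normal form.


1. (h (w (t (t (k (s (g) (m)))))) (m))  →  (w (t (t (k (s (g) (m))))))

normal form = (w (t (t (k (s (g) (m))))))


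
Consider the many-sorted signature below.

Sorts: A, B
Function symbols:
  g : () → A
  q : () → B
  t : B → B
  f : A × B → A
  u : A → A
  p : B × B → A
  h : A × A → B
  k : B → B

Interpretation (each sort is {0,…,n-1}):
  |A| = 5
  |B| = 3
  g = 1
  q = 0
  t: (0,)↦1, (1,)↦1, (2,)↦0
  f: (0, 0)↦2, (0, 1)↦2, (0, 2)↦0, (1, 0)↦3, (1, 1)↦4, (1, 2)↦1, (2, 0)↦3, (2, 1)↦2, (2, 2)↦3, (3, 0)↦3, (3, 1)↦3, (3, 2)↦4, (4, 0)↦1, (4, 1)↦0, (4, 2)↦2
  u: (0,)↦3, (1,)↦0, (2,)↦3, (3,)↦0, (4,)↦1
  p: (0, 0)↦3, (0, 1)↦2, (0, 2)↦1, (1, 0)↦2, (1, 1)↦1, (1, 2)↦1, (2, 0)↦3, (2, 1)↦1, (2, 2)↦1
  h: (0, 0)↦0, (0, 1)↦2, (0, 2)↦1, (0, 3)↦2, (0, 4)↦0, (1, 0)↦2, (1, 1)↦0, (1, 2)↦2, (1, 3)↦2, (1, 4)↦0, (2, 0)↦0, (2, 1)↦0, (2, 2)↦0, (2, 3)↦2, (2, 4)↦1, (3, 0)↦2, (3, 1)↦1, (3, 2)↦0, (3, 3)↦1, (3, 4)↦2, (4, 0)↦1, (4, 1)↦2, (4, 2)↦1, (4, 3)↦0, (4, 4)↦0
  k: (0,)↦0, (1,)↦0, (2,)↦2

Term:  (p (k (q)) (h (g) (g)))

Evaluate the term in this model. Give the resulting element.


  q = 0
  (k (q)) = k(0,) = 0
  g = 1
  g = 1
  (h (g) (g)) = h(1, 1) = 0
  (p (k (q)) (h (g) (g))) = p(0, 0) = 3

value = 3


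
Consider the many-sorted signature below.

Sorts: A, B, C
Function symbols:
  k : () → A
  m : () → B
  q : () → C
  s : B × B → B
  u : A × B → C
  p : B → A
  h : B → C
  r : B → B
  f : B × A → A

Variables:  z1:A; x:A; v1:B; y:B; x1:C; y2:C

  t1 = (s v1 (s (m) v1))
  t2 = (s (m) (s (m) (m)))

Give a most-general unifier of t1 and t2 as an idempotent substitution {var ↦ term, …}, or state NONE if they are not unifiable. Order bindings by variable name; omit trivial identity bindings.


{v1 ↦ (m)}


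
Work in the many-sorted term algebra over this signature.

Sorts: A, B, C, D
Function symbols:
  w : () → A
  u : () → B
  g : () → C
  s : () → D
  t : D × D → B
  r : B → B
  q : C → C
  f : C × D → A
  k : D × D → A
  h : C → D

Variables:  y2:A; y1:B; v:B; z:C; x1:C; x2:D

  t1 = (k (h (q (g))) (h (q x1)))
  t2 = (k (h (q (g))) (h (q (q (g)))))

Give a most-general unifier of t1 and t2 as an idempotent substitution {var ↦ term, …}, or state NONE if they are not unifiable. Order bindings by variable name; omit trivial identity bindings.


{x1 ↦ (q (g))}


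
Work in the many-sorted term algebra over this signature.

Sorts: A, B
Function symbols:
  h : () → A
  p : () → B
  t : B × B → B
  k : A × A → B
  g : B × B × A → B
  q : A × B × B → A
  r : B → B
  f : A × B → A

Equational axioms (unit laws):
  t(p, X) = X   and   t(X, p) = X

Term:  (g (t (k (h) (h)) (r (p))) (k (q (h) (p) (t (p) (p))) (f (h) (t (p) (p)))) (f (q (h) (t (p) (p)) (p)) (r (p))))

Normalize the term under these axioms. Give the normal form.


1. (g (t (k (h) (h)) (r (p))) (k (q (h) (p) (t (p) (p))) (f (h) (t (p) (p)))) (f (q (h) (t (p) (p)) (p)) (r (p))))  →  (g (t (k (h) (h)) (r (p))) (k (q (h) (p) (p)) (f (h) (t (p) (p)))) (f (q (h) (t (p) (p)) (p)) (r (p))))
2. (g (t (k (h) (h)) (r (p))) (k (q (h) (p) (p)) (f (h) (t (p) (p)))) (f (q (h) (t (p) (p)) (p)) (r (p))))  →  (g (t (k (h) (h)) (r (p))) (k (q (h) (p) (p)) (f (h) (p))) (f (q (h) (t (p) (p)) (p)) (r (p))))
3. (g (t (k (h) (h)) (r (p))) (k (q (h) (p) (p)) (f (h) (p))) (f (q (h) (t (p) (p)) (p)) (r (p))))  →  (g (t (k (h) (h)) (r (p))) (k (q (h) (p) (p)) (f (h) (p))) (f (q (h) (p) (p)) (r (p))))

normal form = (g (t (k (h) (h)) (r (p))) (k (q (h) (p) (p)) (f (h) (p))) (f (q (h) (p) (p)) (r (p))))
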